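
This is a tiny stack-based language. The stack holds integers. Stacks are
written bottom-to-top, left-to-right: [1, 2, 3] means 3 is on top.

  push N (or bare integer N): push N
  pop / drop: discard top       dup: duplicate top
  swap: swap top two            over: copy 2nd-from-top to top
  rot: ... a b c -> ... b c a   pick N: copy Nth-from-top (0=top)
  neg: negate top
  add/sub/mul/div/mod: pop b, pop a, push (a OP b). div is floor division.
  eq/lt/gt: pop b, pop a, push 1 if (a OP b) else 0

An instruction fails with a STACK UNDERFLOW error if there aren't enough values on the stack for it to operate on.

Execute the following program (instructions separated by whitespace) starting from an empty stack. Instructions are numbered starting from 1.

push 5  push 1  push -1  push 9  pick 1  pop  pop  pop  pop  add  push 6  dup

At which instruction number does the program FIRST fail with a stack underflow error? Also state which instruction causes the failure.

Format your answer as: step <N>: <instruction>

Answer: step 10: add

Derivation:
Step 1 ('push 5'): stack = [5], depth = 1
Step 2 ('push 1'): stack = [5, 1], depth = 2
Step 3 ('push -1'): stack = [5, 1, -1], depth = 3
Step 4 ('push 9'): stack = [5, 1, -1, 9], depth = 4
Step 5 ('pick 1'): stack = [5, 1, -1, 9, -1], depth = 5
Step 6 ('pop'): stack = [5, 1, -1, 9], depth = 4
Step 7 ('pop'): stack = [5, 1, -1], depth = 3
Step 8 ('pop'): stack = [5, 1], depth = 2
Step 9 ('pop'): stack = [5], depth = 1
Step 10 ('add'): needs 2 value(s) but depth is 1 — STACK UNDERFLOW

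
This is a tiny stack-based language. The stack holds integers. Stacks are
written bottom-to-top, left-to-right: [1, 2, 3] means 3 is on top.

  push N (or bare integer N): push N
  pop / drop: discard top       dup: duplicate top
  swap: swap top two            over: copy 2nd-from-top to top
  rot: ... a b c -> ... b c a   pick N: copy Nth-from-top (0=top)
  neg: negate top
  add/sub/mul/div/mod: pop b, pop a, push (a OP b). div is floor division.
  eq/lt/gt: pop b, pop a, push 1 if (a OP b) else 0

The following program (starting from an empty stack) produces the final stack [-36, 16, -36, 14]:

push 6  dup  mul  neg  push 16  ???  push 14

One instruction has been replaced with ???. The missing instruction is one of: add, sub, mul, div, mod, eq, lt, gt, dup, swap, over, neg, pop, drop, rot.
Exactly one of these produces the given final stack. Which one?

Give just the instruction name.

Answer: over

Derivation:
Stack before ???: [-36, 16]
Stack after ???:  [-36, 16, -36]
The instruction that transforms [-36, 16] -> [-36, 16, -36] is: over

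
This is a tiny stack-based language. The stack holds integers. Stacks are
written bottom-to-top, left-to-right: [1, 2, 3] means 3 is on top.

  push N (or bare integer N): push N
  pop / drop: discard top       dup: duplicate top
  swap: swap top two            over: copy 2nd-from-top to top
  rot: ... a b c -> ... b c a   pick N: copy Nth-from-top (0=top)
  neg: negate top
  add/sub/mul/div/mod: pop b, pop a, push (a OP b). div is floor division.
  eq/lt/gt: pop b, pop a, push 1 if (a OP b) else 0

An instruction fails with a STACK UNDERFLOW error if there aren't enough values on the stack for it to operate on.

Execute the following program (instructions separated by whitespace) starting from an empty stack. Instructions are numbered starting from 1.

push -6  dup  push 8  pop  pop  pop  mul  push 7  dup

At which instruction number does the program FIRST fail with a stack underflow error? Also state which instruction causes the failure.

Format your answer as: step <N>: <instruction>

Answer: step 7: mul

Derivation:
Step 1 ('push -6'): stack = [-6], depth = 1
Step 2 ('dup'): stack = [-6, -6], depth = 2
Step 3 ('push 8'): stack = [-6, -6, 8], depth = 3
Step 4 ('pop'): stack = [-6, -6], depth = 2
Step 5 ('pop'): stack = [-6], depth = 1
Step 6 ('pop'): stack = [], depth = 0
Step 7 ('mul'): needs 2 value(s) but depth is 0 — STACK UNDERFLOW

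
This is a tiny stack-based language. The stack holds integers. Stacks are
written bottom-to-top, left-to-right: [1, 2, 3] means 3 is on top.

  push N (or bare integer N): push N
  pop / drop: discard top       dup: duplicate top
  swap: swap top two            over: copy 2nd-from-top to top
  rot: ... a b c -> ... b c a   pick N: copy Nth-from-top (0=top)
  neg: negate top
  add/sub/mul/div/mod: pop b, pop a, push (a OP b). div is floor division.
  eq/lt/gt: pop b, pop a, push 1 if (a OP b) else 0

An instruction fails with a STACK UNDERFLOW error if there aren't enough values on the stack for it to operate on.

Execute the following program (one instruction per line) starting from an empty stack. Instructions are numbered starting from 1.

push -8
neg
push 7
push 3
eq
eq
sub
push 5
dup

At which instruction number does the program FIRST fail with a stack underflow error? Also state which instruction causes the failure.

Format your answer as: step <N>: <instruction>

Answer: step 7: sub

Derivation:
Step 1 ('push -8'): stack = [-8], depth = 1
Step 2 ('neg'): stack = [8], depth = 1
Step 3 ('push 7'): stack = [8, 7], depth = 2
Step 4 ('push 3'): stack = [8, 7, 3], depth = 3
Step 5 ('eq'): stack = [8, 0], depth = 2
Step 6 ('eq'): stack = [0], depth = 1
Step 7 ('sub'): needs 2 value(s) but depth is 1 — STACK UNDERFLOW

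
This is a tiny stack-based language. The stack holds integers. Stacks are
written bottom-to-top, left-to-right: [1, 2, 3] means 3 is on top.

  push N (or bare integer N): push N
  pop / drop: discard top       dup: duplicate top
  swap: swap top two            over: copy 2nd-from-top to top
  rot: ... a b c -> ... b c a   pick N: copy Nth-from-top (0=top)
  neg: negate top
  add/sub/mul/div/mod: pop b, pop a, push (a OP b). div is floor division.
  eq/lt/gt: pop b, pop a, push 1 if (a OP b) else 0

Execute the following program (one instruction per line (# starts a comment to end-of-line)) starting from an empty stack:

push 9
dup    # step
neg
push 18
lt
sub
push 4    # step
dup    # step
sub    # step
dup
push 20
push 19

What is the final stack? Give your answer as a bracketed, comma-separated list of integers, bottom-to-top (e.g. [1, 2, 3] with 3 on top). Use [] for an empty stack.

Answer: [8, 0, 0, 20, 19]

Derivation:
After 'push 9': [9]
After 'dup': [9, 9]
After 'neg': [9, -9]
After 'push 18': [9, -9, 18]
After 'lt': [9, 1]
After 'sub': [8]
After 'push 4': [8, 4]
After 'dup': [8, 4, 4]
After 'sub': [8, 0]
After 'dup': [8, 0, 0]
After 'push 20': [8, 0, 0, 20]
After 'push 19': [8, 0, 0, 20, 19]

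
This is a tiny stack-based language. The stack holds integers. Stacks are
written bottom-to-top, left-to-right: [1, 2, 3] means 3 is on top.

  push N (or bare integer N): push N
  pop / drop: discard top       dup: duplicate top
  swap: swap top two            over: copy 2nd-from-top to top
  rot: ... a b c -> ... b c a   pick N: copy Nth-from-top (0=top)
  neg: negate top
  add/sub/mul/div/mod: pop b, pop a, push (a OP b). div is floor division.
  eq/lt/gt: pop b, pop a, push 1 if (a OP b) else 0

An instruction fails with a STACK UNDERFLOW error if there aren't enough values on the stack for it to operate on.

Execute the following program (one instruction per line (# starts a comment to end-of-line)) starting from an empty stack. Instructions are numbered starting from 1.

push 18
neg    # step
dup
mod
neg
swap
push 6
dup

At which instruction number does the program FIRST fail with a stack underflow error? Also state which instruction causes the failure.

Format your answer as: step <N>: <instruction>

Step 1 ('push 18'): stack = [18], depth = 1
Step 2 ('neg'): stack = [-18], depth = 1
Step 3 ('dup'): stack = [-18, -18], depth = 2
Step 4 ('mod'): stack = [0], depth = 1
Step 5 ('neg'): stack = [0], depth = 1
Step 6 ('swap'): needs 2 value(s) but depth is 1 — STACK UNDERFLOW

Answer: step 6: swap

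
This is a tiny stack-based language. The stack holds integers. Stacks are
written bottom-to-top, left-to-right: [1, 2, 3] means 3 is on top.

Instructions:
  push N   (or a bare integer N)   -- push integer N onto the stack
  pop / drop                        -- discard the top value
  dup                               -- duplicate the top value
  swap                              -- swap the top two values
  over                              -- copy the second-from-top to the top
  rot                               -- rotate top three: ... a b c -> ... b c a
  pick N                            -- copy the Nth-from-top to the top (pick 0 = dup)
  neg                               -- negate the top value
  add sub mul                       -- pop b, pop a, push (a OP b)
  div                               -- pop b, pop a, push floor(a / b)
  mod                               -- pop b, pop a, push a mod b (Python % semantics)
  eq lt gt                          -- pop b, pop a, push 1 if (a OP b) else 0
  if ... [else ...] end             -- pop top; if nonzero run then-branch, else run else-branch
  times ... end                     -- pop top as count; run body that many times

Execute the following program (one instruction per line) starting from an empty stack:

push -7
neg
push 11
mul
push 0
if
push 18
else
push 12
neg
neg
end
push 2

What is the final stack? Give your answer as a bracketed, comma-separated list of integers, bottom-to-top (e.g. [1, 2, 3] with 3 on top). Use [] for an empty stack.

After 'push -7': [-7]
After 'neg': [7]
After 'push 11': [7, 11]
After 'mul': [77]
After 'push 0': [77, 0]
After 'if': [77]
After 'push 12': [77, 12]
After 'neg': [77, -12]
After 'neg': [77, 12]
After 'push 2': [77, 12, 2]

Answer: [77, 12, 2]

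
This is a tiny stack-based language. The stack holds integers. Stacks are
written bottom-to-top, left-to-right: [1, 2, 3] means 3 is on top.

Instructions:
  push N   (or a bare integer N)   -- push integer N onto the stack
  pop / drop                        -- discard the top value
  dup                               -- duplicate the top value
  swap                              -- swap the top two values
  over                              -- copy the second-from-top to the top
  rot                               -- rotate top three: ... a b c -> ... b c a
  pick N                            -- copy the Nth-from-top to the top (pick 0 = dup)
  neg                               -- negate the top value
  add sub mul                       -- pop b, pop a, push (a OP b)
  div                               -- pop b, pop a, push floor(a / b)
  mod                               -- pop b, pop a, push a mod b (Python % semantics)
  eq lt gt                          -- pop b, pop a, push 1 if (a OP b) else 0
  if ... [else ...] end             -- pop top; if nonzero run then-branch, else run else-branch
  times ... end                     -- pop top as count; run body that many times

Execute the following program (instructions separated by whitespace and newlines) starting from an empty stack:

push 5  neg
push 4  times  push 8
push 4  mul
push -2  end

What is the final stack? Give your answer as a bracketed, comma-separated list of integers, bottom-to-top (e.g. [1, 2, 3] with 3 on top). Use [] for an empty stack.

Answer: [-5, 32, -2, 32, -2, 32, -2, 32, -2]

Derivation:
After 'push 5': [5]
After 'neg': [-5]
After 'push 4': [-5, 4]
After 'times': [-5]
After 'push 8': [-5, 8]
After 'push 4': [-5, 8, 4]
After 'mul': [-5, 32]
After 'push -2': [-5, 32, -2]
After 'push 8': [-5, 32, -2, 8]
After 'push 4': [-5, 32, -2, 8, 4]
After 'mul': [-5, 32, -2, 32]
After 'push -2': [-5, 32, -2, 32, -2]
After 'push 8': [-5, 32, -2, 32, -2, 8]
After 'push 4': [-5, 32, -2, 32, -2, 8, 4]
After 'mul': [-5, 32, -2, 32, -2, 32]
After 'push -2': [-5, 32, -2, 32, -2, 32, -2]
After 'push 8': [-5, 32, -2, 32, -2, 32, -2, 8]
After 'push 4': [-5, 32, -2, 32, -2, 32, -2, 8, 4]
After 'mul': [-5, 32, -2, 32, -2, 32, -2, 32]
After 'push -2': [-5, 32, -2, 32, -2, 32, -2, 32, -2]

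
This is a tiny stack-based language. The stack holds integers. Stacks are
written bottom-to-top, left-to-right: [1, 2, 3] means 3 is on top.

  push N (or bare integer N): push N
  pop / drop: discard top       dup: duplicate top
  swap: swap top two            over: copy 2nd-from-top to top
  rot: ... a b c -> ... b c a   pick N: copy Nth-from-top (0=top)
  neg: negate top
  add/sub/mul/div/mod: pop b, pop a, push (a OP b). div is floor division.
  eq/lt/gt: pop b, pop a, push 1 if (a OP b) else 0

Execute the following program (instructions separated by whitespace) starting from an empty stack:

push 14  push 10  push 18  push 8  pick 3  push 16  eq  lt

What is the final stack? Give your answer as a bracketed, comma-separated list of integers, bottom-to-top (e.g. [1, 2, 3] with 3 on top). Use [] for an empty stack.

Answer: [14, 10, 18, 0]

Derivation:
After 'push 14': [14]
After 'push 10': [14, 10]
After 'push 18': [14, 10, 18]
After 'push 8': [14, 10, 18, 8]
After 'pick 3': [14, 10, 18, 8, 14]
After 'push 16': [14, 10, 18, 8, 14, 16]
After 'eq': [14, 10, 18, 8, 0]
After 'lt': [14, 10, 18, 0]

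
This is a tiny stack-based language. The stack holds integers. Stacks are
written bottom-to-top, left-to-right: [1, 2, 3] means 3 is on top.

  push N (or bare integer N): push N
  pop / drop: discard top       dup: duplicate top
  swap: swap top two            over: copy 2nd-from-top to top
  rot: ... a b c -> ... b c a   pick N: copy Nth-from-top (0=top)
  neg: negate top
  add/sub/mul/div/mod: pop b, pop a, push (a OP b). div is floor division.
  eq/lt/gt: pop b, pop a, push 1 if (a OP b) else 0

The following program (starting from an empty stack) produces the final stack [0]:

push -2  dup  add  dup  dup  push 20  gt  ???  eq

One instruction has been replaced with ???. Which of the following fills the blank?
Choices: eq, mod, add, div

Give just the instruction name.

Stack before ???: [-4, -4, 0]
Stack after ???:  [-4, 0]
Checking each choice:
  eq: MATCH
  mod: modulo by zero
  add: produces [1]
  div: division by zero


Answer: eq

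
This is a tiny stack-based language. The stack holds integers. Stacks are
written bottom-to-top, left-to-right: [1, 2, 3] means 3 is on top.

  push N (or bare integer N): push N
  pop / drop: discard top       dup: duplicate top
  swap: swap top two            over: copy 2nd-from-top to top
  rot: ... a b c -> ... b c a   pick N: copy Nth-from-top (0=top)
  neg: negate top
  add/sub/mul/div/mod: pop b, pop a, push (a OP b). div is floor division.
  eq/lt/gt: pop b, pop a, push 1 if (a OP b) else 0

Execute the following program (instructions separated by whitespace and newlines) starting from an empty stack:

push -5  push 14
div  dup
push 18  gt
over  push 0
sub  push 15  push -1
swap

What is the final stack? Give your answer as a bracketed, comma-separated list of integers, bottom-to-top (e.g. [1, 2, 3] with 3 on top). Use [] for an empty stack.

After 'push -5': [-5]
After 'push 14': [-5, 14]
After 'div': [-1]
After 'dup': [-1, -1]
After 'push 18': [-1, -1, 18]
After 'gt': [-1, 0]
After 'over': [-1, 0, -1]
After 'push 0': [-1, 0, -1, 0]
After 'sub': [-1, 0, -1]
After 'push 15': [-1, 0, -1, 15]
After 'push -1': [-1, 0, -1, 15, -1]
After 'swap': [-1, 0, -1, -1, 15]

Answer: [-1, 0, -1, -1, 15]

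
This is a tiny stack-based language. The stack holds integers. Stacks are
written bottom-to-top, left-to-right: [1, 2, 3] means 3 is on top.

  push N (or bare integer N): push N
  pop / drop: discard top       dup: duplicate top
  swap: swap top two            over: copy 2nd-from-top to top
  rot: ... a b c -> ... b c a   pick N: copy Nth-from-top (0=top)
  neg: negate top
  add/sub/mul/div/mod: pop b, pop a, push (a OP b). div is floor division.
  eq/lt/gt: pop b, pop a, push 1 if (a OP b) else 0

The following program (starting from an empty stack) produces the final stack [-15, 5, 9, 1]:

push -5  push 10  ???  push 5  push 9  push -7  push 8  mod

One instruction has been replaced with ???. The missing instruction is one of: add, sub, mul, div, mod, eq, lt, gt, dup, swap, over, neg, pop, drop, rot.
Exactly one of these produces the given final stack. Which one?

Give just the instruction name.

Stack before ???: [-5, 10]
Stack after ???:  [-15]
The instruction that transforms [-5, 10] -> [-15] is: sub

Answer: sub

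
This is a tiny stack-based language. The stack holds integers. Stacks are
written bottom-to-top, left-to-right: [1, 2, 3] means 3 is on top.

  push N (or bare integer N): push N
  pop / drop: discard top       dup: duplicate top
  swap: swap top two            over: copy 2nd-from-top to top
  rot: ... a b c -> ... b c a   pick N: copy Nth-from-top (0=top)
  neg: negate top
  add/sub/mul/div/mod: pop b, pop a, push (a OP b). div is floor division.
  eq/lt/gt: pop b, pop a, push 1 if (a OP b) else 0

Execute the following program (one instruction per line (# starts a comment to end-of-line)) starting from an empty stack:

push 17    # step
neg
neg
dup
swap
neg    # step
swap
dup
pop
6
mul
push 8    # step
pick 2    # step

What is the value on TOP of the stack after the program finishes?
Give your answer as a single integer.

After 'push 17': [17]
After 'neg': [-17]
After 'neg': [17]
After 'dup': [17, 17]
After 'swap': [17, 17]
After 'neg': [17, -17]
After 'swap': [-17, 17]
After 'dup': [-17, 17, 17]
After 'pop': [-17, 17]
After 'push 6': [-17, 17, 6]
After 'mul': [-17, 102]
After 'push 8': [-17, 102, 8]
After 'pick 2': [-17, 102, 8, -17]

Answer: -17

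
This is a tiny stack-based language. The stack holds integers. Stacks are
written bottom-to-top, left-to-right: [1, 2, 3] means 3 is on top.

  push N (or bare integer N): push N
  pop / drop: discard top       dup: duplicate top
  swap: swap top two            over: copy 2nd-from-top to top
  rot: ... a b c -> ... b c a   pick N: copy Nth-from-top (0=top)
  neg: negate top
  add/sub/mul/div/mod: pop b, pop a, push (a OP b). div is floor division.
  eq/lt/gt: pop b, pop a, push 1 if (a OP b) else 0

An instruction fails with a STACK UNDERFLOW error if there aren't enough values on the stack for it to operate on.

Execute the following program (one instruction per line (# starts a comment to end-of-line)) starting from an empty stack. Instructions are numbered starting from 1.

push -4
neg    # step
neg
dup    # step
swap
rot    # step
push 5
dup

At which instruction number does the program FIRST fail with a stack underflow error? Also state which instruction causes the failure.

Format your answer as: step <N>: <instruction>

Step 1 ('push -4'): stack = [-4], depth = 1
Step 2 ('neg'): stack = [4], depth = 1
Step 3 ('neg'): stack = [-4], depth = 1
Step 4 ('dup'): stack = [-4, -4], depth = 2
Step 5 ('swap'): stack = [-4, -4], depth = 2
Step 6 ('rot'): needs 3 value(s) but depth is 2 — STACK UNDERFLOW

Answer: step 6: rot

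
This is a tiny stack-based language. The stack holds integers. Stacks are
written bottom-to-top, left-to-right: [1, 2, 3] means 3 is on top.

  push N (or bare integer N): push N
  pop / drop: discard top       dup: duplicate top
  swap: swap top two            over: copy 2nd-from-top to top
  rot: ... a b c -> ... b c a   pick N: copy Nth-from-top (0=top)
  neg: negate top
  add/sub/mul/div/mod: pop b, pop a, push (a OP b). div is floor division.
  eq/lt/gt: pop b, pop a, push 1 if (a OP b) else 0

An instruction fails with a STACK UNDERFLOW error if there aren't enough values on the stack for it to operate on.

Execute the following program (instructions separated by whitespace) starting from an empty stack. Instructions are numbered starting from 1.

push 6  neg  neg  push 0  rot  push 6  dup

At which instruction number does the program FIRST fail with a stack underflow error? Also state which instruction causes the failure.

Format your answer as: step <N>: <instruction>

Step 1 ('push 6'): stack = [6], depth = 1
Step 2 ('neg'): stack = [-6], depth = 1
Step 3 ('neg'): stack = [6], depth = 1
Step 4 ('push 0'): stack = [6, 0], depth = 2
Step 5 ('rot'): needs 3 value(s) but depth is 2 — STACK UNDERFLOW

Answer: step 5: rot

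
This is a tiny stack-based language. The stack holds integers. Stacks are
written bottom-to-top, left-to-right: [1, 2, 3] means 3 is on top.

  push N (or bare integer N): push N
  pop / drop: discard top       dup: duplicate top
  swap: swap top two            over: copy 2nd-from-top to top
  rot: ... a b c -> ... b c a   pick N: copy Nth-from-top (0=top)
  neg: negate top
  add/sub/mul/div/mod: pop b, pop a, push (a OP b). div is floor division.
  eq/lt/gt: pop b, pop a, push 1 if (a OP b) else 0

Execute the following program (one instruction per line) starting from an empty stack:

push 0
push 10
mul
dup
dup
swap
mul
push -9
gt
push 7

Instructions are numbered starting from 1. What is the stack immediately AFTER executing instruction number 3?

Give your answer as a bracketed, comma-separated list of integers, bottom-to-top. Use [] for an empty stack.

Answer: [0]

Derivation:
Step 1 ('push 0'): [0]
Step 2 ('push 10'): [0, 10]
Step 3 ('mul'): [0]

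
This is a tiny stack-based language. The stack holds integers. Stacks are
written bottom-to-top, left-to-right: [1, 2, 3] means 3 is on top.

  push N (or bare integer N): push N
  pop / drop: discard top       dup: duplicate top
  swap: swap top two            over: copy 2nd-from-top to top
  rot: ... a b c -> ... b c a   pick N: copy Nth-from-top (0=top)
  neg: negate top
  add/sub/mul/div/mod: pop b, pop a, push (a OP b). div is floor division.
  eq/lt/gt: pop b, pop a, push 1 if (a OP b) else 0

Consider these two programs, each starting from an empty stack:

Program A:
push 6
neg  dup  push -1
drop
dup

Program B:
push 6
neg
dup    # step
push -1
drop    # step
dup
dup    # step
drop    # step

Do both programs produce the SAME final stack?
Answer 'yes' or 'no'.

Program A trace:
  After 'push 6': [6]
  After 'neg': [-6]
  After 'dup': [-6, -6]
  After 'push -1': [-6, -6, -1]
  After 'drop': [-6, -6]
  After 'dup': [-6, -6, -6]
Program A final stack: [-6, -6, -6]

Program B trace:
  After 'push 6': [6]
  After 'neg': [-6]
  After 'dup': [-6, -6]
  After 'push -1': [-6, -6, -1]
  After 'drop': [-6, -6]
  After 'dup': [-6, -6, -6]
  After 'dup': [-6, -6, -6, -6]
  After 'drop': [-6, -6, -6]
Program B final stack: [-6, -6, -6]
Same: yes

Answer: yes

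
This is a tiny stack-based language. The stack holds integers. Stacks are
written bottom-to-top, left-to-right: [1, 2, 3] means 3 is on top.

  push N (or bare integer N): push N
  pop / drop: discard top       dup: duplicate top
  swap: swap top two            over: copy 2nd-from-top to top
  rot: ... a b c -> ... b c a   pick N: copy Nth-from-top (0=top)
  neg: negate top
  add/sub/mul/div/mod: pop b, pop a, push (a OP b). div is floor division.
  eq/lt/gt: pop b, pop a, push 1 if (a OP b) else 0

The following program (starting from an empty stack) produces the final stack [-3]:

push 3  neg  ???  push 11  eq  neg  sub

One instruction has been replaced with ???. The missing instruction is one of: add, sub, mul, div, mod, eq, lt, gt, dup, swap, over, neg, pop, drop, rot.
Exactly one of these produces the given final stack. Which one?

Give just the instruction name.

Stack before ???: [-3]
Stack after ???:  [-3, -3]
The instruction that transforms [-3] -> [-3, -3] is: dup

Answer: dup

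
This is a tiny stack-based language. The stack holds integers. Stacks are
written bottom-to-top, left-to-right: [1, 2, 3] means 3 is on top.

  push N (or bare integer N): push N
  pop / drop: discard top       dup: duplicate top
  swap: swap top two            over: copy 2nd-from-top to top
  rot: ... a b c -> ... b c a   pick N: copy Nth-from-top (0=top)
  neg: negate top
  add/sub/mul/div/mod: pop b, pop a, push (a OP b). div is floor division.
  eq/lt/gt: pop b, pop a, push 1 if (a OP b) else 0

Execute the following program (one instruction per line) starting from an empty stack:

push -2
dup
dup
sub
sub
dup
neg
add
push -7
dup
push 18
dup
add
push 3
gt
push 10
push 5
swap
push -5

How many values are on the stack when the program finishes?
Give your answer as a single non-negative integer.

Answer: 7

Derivation:
After 'push -2': stack = [-2] (depth 1)
After 'dup': stack = [-2, -2] (depth 2)
After 'dup': stack = [-2, -2, -2] (depth 3)
After 'sub': stack = [-2, 0] (depth 2)
After 'sub': stack = [-2] (depth 1)
After 'dup': stack = [-2, -2] (depth 2)
After 'neg': stack = [-2, 2] (depth 2)
After 'add': stack = [0] (depth 1)
After 'push -7': stack = [0, -7] (depth 2)
After 'dup': stack = [0, -7, -7] (depth 3)
After 'push 18': stack = [0, -7, -7, 18] (depth 4)
After 'dup': stack = [0, -7, -7, 18, 18] (depth 5)
After 'add': stack = [0, -7, -7, 36] (depth 4)
After 'push 3': stack = [0, -7, -7, 36, 3] (depth 5)
After 'gt': stack = [0, -7, -7, 1] (depth 4)
After 'push 10': stack = [0, -7, -7, 1, 10] (depth 5)
After 'push 5': stack = [0, -7, -7, 1, 10, 5] (depth 6)
After 'swap': stack = [0, -7, -7, 1, 5, 10] (depth 6)
After 'push -5': stack = [0, -7, -7, 1, 5, 10, -5] (depth 7)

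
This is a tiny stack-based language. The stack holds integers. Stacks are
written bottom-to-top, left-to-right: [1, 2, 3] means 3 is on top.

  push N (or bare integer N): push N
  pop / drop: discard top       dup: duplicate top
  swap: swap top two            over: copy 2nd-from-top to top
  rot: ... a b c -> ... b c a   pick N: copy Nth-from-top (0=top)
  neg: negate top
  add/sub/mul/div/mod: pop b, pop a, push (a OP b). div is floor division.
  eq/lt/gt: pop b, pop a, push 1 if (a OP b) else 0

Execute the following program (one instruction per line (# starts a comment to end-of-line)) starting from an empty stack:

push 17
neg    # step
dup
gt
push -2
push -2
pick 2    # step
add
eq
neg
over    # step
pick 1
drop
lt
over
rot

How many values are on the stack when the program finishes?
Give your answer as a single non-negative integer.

After 'push 17': stack = [17] (depth 1)
After 'neg': stack = [-17] (depth 1)
After 'dup': stack = [-17, -17] (depth 2)
After 'gt': stack = [0] (depth 1)
After 'push -2': stack = [0, -2] (depth 2)
After 'push -2': stack = [0, -2, -2] (depth 3)
After 'pick 2': stack = [0, -2, -2, 0] (depth 4)
After 'add': stack = [0, -2, -2] (depth 3)
After 'eq': stack = [0, 1] (depth 2)
After 'neg': stack = [0, -1] (depth 2)
After 'over': stack = [0, -1, 0] (depth 3)
After 'pick 1': stack = [0, -1, 0, -1] (depth 4)
After 'drop': stack = [0, -1, 0] (depth 3)
After 'lt': stack = [0, 1] (depth 2)
After 'over': stack = [0, 1, 0] (depth 3)
After 'rot': stack = [1, 0, 0] (depth 3)

Answer: 3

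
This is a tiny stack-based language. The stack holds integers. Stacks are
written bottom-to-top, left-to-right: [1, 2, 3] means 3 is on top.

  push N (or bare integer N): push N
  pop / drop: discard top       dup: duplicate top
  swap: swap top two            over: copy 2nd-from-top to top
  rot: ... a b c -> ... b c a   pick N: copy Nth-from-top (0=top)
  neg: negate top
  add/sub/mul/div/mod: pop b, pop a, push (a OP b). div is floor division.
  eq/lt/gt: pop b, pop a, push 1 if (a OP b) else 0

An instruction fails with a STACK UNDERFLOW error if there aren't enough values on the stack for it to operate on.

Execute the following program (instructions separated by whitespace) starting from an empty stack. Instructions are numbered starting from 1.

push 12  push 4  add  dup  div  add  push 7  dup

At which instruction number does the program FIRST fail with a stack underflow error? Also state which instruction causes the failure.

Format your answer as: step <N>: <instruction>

Answer: step 6: add

Derivation:
Step 1 ('push 12'): stack = [12], depth = 1
Step 2 ('push 4'): stack = [12, 4], depth = 2
Step 3 ('add'): stack = [16], depth = 1
Step 4 ('dup'): stack = [16, 16], depth = 2
Step 5 ('div'): stack = [1], depth = 1
Step 6 ('add'): needs 2 value(s) but depth is 1 — STACK UNDERFLOW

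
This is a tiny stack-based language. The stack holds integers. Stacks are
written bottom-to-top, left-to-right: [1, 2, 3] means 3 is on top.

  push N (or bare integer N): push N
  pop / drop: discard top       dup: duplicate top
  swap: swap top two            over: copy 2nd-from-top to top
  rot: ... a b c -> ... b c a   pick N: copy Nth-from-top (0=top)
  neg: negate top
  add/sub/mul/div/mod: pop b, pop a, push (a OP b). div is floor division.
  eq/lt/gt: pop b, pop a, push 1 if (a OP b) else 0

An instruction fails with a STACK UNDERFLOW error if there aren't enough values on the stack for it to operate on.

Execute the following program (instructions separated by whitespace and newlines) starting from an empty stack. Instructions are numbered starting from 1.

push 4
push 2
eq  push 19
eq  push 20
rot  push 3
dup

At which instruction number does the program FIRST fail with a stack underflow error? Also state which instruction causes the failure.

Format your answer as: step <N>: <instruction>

Step 1 ('push 4'): stack = [4], depth = 1
Step 2 ('push 2'): stack = [4, 2], depth = 2
Step 3 ('eq'): stack = [0], depth = 1
Step 4 ('push 19'): stack = [0, 19], depth = 2
Step 5 ('eq'): stack = [0], depth = 1
Step 6 ('push 20'): stack = [0, 20], depth = 2
Step 7 ('rot'): needs 3 value(s) but depth is 2 — STACK UNDERFLOW

Answer: step 7: rot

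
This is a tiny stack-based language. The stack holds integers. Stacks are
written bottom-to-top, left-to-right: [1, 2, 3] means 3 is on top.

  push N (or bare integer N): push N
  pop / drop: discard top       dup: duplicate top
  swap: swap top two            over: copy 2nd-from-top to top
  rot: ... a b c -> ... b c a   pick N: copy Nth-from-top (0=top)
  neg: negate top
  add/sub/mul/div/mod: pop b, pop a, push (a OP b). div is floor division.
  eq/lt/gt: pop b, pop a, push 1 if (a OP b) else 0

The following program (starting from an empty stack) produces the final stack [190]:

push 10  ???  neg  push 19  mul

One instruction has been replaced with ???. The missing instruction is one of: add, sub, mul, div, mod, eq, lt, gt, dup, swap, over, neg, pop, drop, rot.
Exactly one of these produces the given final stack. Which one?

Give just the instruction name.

Stack before ???: [10]
Stack after ???:  [-10]
The instruction that transforms [10] -> [-10] is: neg

Answer: neg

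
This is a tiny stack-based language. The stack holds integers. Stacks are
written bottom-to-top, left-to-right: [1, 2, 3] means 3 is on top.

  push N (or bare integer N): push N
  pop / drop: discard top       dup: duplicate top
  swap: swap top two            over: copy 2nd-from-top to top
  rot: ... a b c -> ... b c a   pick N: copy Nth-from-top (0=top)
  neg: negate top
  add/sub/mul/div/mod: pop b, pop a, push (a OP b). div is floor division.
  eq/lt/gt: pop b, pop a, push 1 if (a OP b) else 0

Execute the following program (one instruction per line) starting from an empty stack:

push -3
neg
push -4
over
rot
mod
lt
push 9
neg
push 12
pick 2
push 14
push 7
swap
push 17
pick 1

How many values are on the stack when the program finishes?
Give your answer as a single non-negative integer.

After 'push -3': stack = [-3] (depth 1)
After 'neg': stack = [3] (depth 1)
After 'push -4': stack = [3, -4] (depth 2)
After 'over': stack = [3, -4, 3] (depth 3)
After 'rot': stack = [-4, 3, 3] (depth 3)
After 'mod': stack = [-4, 0] (depth 2)
After 'lt': stack = [1] (depth 1)
After 'push 9': stack = [1, 9] (depth 2)
After 'neg': stack = [1, -9] (depth 2)
After 'push 12': stack = [1, -9, 12] (depth 3)
After 'pick 2': stack = [1, -9, 12, 1] (depth 4)
After 'push 14': stack = [1, -9, 12, 1, 14] (depth 5)
After 'push 7': stack = [1, -9, 12, 1, 14, 7] (depth 6)
After 'swap': stack = [1, -9, 12, 1, 7, 14] (depth 6)
After 'push 17': stack = [1, -9, 12, 1, 7, 14, 17] (depth 7)
After 'pick 1': stack = [1, -9, 12, 1, 7, 14, 17, 14] (depth 8)

Answer: 8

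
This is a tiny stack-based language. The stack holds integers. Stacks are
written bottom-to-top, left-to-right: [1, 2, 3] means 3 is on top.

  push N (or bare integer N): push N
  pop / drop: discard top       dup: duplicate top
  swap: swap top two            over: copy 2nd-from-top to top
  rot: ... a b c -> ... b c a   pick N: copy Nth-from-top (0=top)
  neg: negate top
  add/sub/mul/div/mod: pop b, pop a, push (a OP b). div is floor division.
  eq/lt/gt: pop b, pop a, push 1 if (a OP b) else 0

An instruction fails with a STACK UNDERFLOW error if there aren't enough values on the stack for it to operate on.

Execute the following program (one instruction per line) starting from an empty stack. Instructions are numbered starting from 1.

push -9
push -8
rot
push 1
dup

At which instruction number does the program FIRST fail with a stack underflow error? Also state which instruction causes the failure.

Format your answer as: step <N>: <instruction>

Step 1 ('push -9'): stack = [-9], depth = 1
Step 2 ('push -8'): stack = [-9, -8], depth = 2
Step 3 ('rot'): needs 3 value(s) but depth is 2 — STACK UNDERFLOW

Answer: step 3: rot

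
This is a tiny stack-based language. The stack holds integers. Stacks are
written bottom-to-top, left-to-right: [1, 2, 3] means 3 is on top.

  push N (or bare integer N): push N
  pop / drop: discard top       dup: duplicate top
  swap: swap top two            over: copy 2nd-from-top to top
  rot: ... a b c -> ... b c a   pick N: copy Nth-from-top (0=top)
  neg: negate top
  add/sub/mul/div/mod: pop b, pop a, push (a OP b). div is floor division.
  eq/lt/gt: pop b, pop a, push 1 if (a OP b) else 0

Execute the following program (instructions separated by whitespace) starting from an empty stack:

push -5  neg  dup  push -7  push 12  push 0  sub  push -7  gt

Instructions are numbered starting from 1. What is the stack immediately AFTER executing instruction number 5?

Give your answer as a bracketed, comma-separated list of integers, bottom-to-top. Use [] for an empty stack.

Answer: [5, 5, -7, 12]

Derivation:
Step 1 ('push -5'): [-5]
Step 2 ('neg'): [5]
Step 3 ('dup'): [5, 5]
Step 4 ('push -7'): [5, 5, -7]
Step 5 ('push 12'): [5, 5, -7, 12]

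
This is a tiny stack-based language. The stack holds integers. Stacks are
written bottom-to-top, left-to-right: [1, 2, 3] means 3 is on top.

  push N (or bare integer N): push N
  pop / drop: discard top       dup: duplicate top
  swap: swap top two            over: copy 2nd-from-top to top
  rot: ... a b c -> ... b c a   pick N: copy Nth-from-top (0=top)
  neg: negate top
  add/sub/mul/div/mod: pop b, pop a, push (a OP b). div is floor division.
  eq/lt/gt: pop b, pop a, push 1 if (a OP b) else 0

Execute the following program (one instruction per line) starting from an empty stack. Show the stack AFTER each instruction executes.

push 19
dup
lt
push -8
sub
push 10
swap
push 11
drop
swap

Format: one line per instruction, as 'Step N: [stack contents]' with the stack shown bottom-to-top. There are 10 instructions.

Step 1: [19]
Step 2: [19, 19]
Step 3: [0]
Step 4: [0, -8]
Step 5: [8]
Step 6: [8, 10]
Step 7: [10, 8]
Step 8: [10, 8, 11]
Step 9: [10, 8]
Step 10: [8, 10]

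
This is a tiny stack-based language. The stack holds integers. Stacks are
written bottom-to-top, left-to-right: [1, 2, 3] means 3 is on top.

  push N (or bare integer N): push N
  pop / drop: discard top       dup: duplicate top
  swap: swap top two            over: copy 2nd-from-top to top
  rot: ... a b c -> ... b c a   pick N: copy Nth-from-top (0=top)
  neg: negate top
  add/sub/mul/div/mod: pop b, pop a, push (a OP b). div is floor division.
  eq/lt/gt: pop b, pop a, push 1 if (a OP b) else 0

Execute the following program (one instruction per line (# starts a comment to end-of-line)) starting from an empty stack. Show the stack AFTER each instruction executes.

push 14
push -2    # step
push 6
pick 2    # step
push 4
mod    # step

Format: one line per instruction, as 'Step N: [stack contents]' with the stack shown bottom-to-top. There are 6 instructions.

Step 1: [14]
Step 2: [14, -2]
Step 3: [14, -2, 6]
Step 4: [14, -2, 6, 14]
Step 5: [14, -2, 6, 14, 4]
Step 6: [14, -2, 6, 2]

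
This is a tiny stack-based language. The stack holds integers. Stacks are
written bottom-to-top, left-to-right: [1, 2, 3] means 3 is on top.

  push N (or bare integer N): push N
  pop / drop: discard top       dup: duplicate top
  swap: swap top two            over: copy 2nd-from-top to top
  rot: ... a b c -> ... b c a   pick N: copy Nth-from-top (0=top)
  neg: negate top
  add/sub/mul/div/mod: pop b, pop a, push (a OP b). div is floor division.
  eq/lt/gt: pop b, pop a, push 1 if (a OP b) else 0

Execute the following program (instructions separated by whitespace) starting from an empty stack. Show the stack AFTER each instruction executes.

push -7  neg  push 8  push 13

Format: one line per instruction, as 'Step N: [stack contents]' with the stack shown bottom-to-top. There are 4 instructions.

Step 1: [-7]
Step 2: [7]
Step 3: [7, 8]
Step 4: [7, 8, 13]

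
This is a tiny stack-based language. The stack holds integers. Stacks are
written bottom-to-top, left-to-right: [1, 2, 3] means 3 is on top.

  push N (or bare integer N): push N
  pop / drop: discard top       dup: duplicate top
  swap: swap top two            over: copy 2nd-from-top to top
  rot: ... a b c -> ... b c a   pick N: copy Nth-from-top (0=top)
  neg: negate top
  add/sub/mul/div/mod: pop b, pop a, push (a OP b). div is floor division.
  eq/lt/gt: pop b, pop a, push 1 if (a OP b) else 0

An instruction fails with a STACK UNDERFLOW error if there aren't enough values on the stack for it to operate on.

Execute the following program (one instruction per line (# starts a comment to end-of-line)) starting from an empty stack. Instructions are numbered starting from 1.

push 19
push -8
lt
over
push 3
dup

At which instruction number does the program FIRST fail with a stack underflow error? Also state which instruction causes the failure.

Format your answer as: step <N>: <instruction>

Answer: step 4: over

Derivation:
Step 1 ('push 19'): stack = [19], depth = 1
Step 2 ('push -8'): stack = [19, -8], depth = 2
Step 3 ('lt'): stack = [0], depth = 1
Step 4 ('over'): needs 2 value(s) but depth is 1 — STACK UNDERFLOW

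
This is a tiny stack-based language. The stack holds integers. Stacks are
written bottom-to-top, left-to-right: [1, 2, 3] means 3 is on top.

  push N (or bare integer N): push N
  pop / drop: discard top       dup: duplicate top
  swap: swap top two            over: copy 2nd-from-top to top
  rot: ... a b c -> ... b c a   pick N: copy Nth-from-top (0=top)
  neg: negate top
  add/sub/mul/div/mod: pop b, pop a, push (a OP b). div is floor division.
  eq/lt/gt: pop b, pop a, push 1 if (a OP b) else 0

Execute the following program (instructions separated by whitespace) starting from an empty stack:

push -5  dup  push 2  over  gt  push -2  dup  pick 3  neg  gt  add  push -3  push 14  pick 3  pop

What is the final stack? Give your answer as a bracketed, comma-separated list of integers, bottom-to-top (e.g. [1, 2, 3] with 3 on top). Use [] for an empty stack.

After 'push -5': [-5]
After 'dup': [-5, -5]
After 'push 2': [-5, -5, 2]
After 'over': [-5, -5, 2, -5]
After 'gt': [-5, -5, 1]
After 'push -2': [-5, -5, 1, -2]
After 'dup': [-5, -5, 1, -2, -2]
After 'pick 3': [-5, -5, 1, -2, -2, -5]
After 'neg': [-5, -5, 1, -2, -2, 5]
After 'gt': [-5, -5, 1, -2, 0]
After 'add': [-5, -5, 1, -2]
After 'push -3': [-5, -5, 1, -2, -3]
After 'push 14': [-5, -5, 1, -2, -3, 14]
After 'pick 3': [-5, -5, 1, -2, -3, 14, 1]
After 'pop': [-5, -5, 1, -2, -3, 14]

Answer: [-5, -5, 1, -2, -3, 14]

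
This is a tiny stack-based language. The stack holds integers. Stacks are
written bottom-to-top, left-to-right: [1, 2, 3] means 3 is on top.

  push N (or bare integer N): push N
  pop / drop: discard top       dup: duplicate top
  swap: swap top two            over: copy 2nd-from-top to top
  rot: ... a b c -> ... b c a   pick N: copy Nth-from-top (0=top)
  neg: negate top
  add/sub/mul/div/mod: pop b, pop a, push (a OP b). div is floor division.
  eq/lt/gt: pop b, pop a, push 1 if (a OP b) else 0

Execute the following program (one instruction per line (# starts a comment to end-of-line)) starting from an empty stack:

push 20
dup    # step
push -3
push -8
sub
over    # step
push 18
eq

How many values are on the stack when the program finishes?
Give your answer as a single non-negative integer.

After 'push 20': stack = [20] (depth 1)
After 'dup': stack = [20, 20] (depth 2)
After 'push -3': stack = [20, 20, -3] (depth 3)
After 'push -8': stack = [20, 20, -3, -8] (depth 4)
After 'sub': stack = [20, 20, 5] (depth 3)
After 'over': stack = [20, 20, 5, 20] (depth 4)
After 'push 18': stack = [20, 20, 5, 20, 18] (depth 5)
After 'eq': stack = [20, 20, 5, 0] (depth 4)

Answer: 4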